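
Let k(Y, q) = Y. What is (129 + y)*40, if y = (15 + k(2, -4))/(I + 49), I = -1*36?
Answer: 67760/13 ≈ 5212.3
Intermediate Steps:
I = -36
y = 17/13 (y = (15 + 2)/(-36 + 49) = 17/13 ≈ 1.3077)
(129 + y)*40 = (129 + 17/13)*40 = (1694/13)*40 = 67760/13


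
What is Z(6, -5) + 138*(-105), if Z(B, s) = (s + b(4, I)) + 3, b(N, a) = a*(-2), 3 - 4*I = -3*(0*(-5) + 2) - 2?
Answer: -28995/2 ≈ -14498.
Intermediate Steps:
I = 11/4 (I = 3/4 - (-3*(0*(-5) + 2) - 2)/4 = 3/4 - (-3*(0 + 2) - 2)/4 = 3/4 - (-3*2 - 2)/4 = 3/4 - (-6 - 2)/4 = 3/4 - 1/4*(-8) = 3/4 + 2 = 11/4 ≈ 2.7500)
b(N, a) = -2*a
Z(B, s) = -5/2 + s (Z(B, s) = (s - 2*11/4) + 3 = (s - 11/2) + 3 = (-11/2 + s) + 3 = -5/2 + s)
Z(6, -5) + 138*(-105) = (-5/2 - 5) + 138*(-105) = -15/2 - 14490 = -28995/2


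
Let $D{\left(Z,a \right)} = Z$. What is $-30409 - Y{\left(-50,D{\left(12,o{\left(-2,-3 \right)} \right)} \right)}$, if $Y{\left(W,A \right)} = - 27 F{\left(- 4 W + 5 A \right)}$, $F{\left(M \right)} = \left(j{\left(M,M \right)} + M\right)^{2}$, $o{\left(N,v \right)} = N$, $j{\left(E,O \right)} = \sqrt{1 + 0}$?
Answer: $1808858$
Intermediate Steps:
$j{\left(E,O \right)} = 1$ ($j{\left(E,O \right)} = \sqrt{1} = 1$)
$F{\left(M \right)} = \left(1 + M\right)^{2}$
$Y{\left(W,A \right)} = - 27 \left(1 - 4 W + 5 A\right)^{2}$ ($Y{\left(W,A \right)} = - 27 \left(1 + \left(- 4 W + 5 A\right)\right)^{2} = - 27 \left(1 - 4 W + 5 A\right)^{2}$)
$-30409 - Y{\left(-50,D{\left(12,o{\left(-2,-3 \right)} \right)} \right)} = -30409 - - 27 \left(1 - -200 + 5 \cdot 12\right)^{2} = -30409 - - 27 \left(1 + 200 + 60\right)^{2} = -30409 - - 27 \cdot 261^{2} = -30409 - \left(-27\right) 68121 = -30409 - -1839267 = -30409 + 1839267 = 1808858$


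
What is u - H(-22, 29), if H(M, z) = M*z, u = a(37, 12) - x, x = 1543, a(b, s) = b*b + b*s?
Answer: 908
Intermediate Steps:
a(b, s) = b**2 + b*s
u = 270 (u = 37*(37 + 12) - 1*1543 = 37*49 - 1543 = 1813 - 1543 = 270)
u - H(-22, 29) = 270 - (-22)*29 = 270 - 1*(-638) = 270 + 638 = 908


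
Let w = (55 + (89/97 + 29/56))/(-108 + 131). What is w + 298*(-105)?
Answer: -3908940883/124936 ≈ -31288.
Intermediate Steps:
w = 306557/124936 (w = (55 + (89*(1/97) + 29*(1/56)))/23 = (55 + (89/97 + 29/56))*(1/23) = (55 + 7797/5432)*(1/23) = (306557/5432)*(1/23) = 306557/124936 ≈ 2.4537)
w + 298*(-105) = 306557/124936 + 298*(-105) = 306557/124936 - 31290 = -3908940883/124936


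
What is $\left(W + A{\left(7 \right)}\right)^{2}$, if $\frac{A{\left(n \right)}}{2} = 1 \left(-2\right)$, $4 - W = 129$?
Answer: $16641$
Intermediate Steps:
$W = -125$ ($W = 4 - 129 = -125$)
$A{\left(n \right)} = -4$ ($A{\left(n \right)} = 2 \cdot 1 \left(-2\right) = 2 \left(-2\right) = -4$)
$\left(W + A{\left(7 \right)}\right)^{2} = \left(-125 - 4\right)^{2} = \left(-129\right)^{2} = 16641$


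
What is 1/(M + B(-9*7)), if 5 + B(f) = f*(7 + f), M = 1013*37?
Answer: 1/41004 ≈ 2.4388e-5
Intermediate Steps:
M = 37481
B(f) = -5 + f*(7 + f)
1/(M + B(-9*7)) = 1/(37481 + (-5 + (-9*7)² + 7*(-9*7))) = 1/(37481 + (-5 + (-63)² + 7*(-63))) = 1/(37481 + (-5 + 3969 - 441)) = 1/(37481 + 3523) = 1/41004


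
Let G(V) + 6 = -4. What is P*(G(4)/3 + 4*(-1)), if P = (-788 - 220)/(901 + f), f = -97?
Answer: 616/67 ≈ 9.1940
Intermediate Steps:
G(V) = -10 (G(V) = -6 - 4 = -10)
P = -84/67 (P = (-788 - 220)/(901 - 97) = -1008/804 = -1008*1/804 = -84/67 ≈ -1.2537)
P*(G(4)/3 + 4*(-1)) = -84*(-10/3 + 4*(-1))/67 = -84*(-10*⅓ - 4)/67 = -84*(-10/3 - 4)/67 = -84/67*(-22/3) = 616/67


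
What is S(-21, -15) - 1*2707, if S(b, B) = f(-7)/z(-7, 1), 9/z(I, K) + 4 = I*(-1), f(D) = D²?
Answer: -8072/3 ≈ -2690.7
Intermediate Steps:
z(I, K) = 9/(-4 - I) (z(I, K) = 9/(-4 + I*(-1)) = 9/(-4 - I))
S(b, B) = 49/3 (S(b, B) = (-7)²/((-9/(4 - 7))) = 49/((-9/(-3))) = 49/((-9*(-⅓))) = 49/3)
S(-21, -15) - 1*2707 = 49/3 - 1*2707 = 49/3 - 2707 = -8072/3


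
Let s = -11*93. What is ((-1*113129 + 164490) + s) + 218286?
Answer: 268624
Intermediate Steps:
s = -1023
((-1*113129 + 164490) + s) + 218286 = ((-1*113129 + 164490) - 1023) + 218286 = ((-113129 + 164490) - 1023) + 218286 = (51361 - 1023) + 218286 = 50338 + 218286 = 268624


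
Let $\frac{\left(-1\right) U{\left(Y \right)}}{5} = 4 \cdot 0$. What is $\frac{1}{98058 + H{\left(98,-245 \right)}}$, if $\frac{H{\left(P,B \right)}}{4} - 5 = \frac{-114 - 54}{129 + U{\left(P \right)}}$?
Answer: $\frac{43}{4217130} \approx 1.0197 \cdot 10^{-5}$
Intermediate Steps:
$U{\left(Y \right)} = 0$ ($U{\left(Y \right)} = - 5 \cdot 4 \cdot 0 = \left(-5\right) 0 = 0$)
$H{\left(P,B \right)} = \frac{636}{43}$ ($H{\left(P,B \right)} = 20 + 4 \frac{-114 - 54}{129 + 0} = 20 + 4 \left(- \frac{168}{129}\right) = 20 + 4 \left(\left(-168\right) \frac{1}{129}\right) = 20 + 4 \left(- \frac{56}{43}\right) = 20 - \frac{224}{43} = \frac{636}{43}$)
$\frac{1}{98058 + H{\left(98,-245 \right)}} = \frac{1}{98058 + \frac{636}{43}} = \frac{1}{\frac{4217130}{43}} = \frac{43}{4217130}$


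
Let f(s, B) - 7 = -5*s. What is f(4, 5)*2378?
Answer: -30914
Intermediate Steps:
f(s, B) = 7 - 5*s
f(4, 5)*2378 = (7 - 5*4)*2378 = (7 - 20)*2378 = -13*2378 = -30914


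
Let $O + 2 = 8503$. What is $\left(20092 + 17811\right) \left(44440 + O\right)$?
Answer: $2006622723$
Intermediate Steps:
$O = 8501$ ($O = -2 + 8503 = 8501$)
$\left(20092 + 17811\right) \left(44440 + O\right) = \left(20092 + 17811\right) \left(44440 + 8501\right) = 37903 \cdot 52941 = 2006622723$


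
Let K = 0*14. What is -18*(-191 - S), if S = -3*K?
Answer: 3438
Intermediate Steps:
K = 0
S = 0 (S = -3*0 = 0)
-18*(-191 - S) = -18*(-191 - 1*0) = -18*(-191 + 0) = -18*(-191) = 3438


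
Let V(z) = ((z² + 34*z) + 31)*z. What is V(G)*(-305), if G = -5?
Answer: -173850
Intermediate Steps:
V(z) = z*(31 + z² + 34*z) (V(z) = (31 + z² + 34*z)*z = z*(31 + z² + 34*z))
V(G)*(-305) = -5*(31 + (-5)² + 34*(-5))*(-305) = -5*(31 + 25 - 170)*(-305) = -5*(-114)*(-305) = 570*(-305) = -173850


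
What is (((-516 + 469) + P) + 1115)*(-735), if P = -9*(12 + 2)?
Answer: -692370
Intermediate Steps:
P = -126 (P = -9*14 = -126)
(((-516 + 469) + P) + 1115)*(-735) = (((-516 + 469) - 126) + 1115)*(-735) = ((-47 - 126) + 1115)*(-735) = (-173 + 1115)*(-735) = 942*(-735) = -692370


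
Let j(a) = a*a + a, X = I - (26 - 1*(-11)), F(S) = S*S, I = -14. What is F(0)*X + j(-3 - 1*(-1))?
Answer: 2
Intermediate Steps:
F(S) = S²
X = -51 (X = -14 - (26 - 1*(-11)) = -14 - (26 + 11) = -14 - 1*37 = -14 - 37 = -51)
j(a) = a + a² (j(a) = a² + a = a + a²)
F(0)*X + j(-3 - 1*(-1)) = 0²*(-51) + (-3 - 1*(-1))*(1 + (-3 - 1*(-1))) = 0*(-51) + (-3 + 1)*(1 + (-3 + 1)) = 0 - 2*(1 - 2) = 0 - 2*(-1) = 0 + 2 = 2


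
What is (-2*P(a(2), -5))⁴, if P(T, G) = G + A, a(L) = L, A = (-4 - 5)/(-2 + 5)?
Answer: 65536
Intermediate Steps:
A = -3 (A = -9/3 = -9*⅓ = -3)
P(T, G) = -3 + G (P(T, G) = G - 3 = -3 + G)
(-2*P(a(2), -5))⁴ = (-2*(-3 - 5))⁴ = (-2*(-8))⁴ = 16⁴ = 65536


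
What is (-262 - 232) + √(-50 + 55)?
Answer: -494 + √5 ≈ -491.76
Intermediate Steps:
(-262 - 232) + √(-50 + 55) = -494 + √5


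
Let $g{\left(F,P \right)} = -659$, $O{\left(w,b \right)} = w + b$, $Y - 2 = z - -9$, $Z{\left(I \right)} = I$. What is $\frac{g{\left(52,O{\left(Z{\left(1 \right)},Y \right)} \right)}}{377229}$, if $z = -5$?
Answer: $- \frac{659}{377229} \approx -0.0017469$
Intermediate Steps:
$Y = 6$ ($Y = 2 - -4 = 2 + \left(-5 + 9\right) = 2 + 4 = 6$)
$O{\left(w,b \right)} = b + w$
$\frac{g{\left(52,O{\left(Z{\left(1 \right)},Y \right)} \right)}}{377229} = - \frac{659}{377229}$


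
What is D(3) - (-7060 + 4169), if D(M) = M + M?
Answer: 2897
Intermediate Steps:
D(M) = 2*M
D(3) - (-7060 + 4169) = 2*3 - (-7060 + 4169) = 6 - 1*(-2891) = 6 + 2891 = 2897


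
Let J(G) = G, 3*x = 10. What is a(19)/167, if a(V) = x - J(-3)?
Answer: 19/501 ≈ 0.037924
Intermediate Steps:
x = 10/3 (x = (⅓)*10 = 10/3 ≈ 3.3333)
a(V) = 19/3 (a(V) = 10/3 - 1*(-3) = 10/3 + 3 = 19/3)
a(19)/167 = (19/3)/167 = (19/3)*(1/167) = 19/501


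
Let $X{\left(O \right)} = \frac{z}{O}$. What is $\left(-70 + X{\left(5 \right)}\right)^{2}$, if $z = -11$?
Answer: $\frac{130321}{25} \approx 5212.8$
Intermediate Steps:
$X{\left(O \right)} = - \frac{11}{O}$
$\left(-70 + X{\left(5 \right)}\right)^{2} = \left(-70 - \frac{11}{5}\right)^{2} = \left(- \frac{361}{5}\right)^{2} = \frac{130321}{25}$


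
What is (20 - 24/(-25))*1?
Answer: 524/25 ≈ 20.960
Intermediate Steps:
(20 - 24/(-25))*1 = (20 - 24*(-1/25))*1 = (20 + 24/25)*1 = (524/25)*1 = 524/25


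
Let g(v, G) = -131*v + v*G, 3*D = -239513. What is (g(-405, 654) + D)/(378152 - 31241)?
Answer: -874958/1040733 ≈ -0.84071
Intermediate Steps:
D = -239513/3 (D = (⅓)*(-239513) = -239513/3 ≈ -79838.)
g(v, G) = -131*v + G*v
(g(-405, 654) + D)/(378152 - 31241) = (-405*(-131 + 654) - 239513/3)/(378152 - 31241) = (-405*523 - 239513/3)/346911 = (-211815 - 239513/3)*(1/346911) = -874958/3*1/346911 = -874958/1040733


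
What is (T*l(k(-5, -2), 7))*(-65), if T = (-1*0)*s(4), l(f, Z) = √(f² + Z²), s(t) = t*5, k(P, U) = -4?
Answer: 0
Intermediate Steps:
s(t) = 5*t
l(f, Z) = √(Z² + f²)
T = 0 (T = (-1*0)*(5*4) = 0*20 = 0)
(T*l(k(-5, -2), 7))*(-65) = (0*√(7² + (-4)²))*(-65) = (0*√(49 + 16))*(-65) = (0*√65)*(-65) = 0*(-65) = 0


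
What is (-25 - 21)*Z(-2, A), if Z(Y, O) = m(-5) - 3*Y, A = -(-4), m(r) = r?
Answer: -46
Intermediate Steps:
A = 4 (A = -1*(-4) = 4)
Z(Y, O) = -5 - 3*Y
(-25 - 21)*Z(-2, A) = (-25 - 21)*(-5 - 3*(-2)) = -46*(-5 + 6) = -46*1 = -46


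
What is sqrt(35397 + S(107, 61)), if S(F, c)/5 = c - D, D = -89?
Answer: sqrt(36147) ≈ 190.12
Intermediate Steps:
S(F, c) = 445 + 5*c (S(F, c) = 5*(c - 1*(-89)) = 5*(c + 89) = 5*(89 + c) = 445 + 5*c)
sqrt(35397 + S(107, 61)) = sqrt(35397 + (445 + 5*61)) = sqrt(35397 + (445 + 305)) = sqrt(35397 + 750) = sqrt(36147)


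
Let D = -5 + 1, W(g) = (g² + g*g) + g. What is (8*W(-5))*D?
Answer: -1440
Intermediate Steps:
W(g) = g + 2*g² (W(g) = (g² + g²) + g = 2*g² + g = g + 2*g²)
D = -4
(8*W(-5))*D = (8*(-5*(1 + 2*(-5))))*(-4) = (8*(-5*(1 - 10)))*(-4) = (8*(-5*(-9)))*(-4) = (8*45)*(-4) = 360*(-4) = -1440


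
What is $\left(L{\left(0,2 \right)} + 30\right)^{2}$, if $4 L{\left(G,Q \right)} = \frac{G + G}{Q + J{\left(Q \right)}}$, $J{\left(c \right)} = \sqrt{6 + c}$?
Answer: $900$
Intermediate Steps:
$L{\left(G,Q \right)} = \frac{G}{2 \left(Q + \sqrt{6 + Q}\right)}$ ($L{\left(G,Q \right)} = \frac{\left(G + G\right) \frac{1}{Q + \sqrt{6 + Q}}}{4} = \frac{2 G \frac{1}{Q + \sqrt{6 + Q}}}{4} = \frac{G}{2 \left(Q + \sqrt{6 + Q}\right)}$)
$\left(L{\left(0,2 \right)} + 30\right)^{2} = \left(\frac{1}{2} \cdot 0 \frac{1}{2 + \sqrt{6 + 2}} + 30\right)^{2} = \left(\frac{1}{2} \cdot 0 \frac{1}{2 + \sqrt{8}} + 30\right)^{2} = \left(\frac{1}{2} \cdot 0 \frac{1}{2 + 2 \sqrt{2}} + 30\right)^{2} = \left(0 + 30\right)^{2} = 30^{2} = 900$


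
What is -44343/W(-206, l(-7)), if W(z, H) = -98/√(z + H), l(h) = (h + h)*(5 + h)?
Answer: 44343*I*√178/98 ≈ 6036.8*I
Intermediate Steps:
l(h) = 2*h*(5 + h) (l(h) = (2*h)*(5 + h) = 2*h*(5 + h))
W(z, H) = -98/√(H + z)
-44343/W(-206, l(-7)) = -44343*(-√(2*(-7)*(5 - 7) - 206)/98) = -44343*(-√(2*(-7)*(-2) - 206)/98) = -44343*(-√(28 - 206)/98) = -44343*(-I*√178/98) = -(-44343)*I*√178/98 = 44343*I*√178/98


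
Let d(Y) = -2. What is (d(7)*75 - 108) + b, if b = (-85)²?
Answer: 6967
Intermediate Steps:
b = 7225
(d(7)*75 - 108) + b = (-2*75 - 108) + 7225 = (-150 - 108) + 7225 = -258 + 7225 = 6967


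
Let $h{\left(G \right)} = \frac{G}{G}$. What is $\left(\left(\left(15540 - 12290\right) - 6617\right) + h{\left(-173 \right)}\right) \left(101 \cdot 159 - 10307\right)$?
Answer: $-19361232$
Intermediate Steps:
$h{\left(G \right)} = 1$
$\left(\left(\left(15540 - 12290\right) - 6617\right) + h{\left(-173 \right)}\right) \left(101 \cdot 159 - 10307\right) = \left(\left(\left(15540 - 12290\right) - 6617\right) + 1\right) \left(101 \cdot 159 - 10307\right) = \left(\left(3250 - 6617\right) + 1\right) \left(16059 - 10307\right) = \left(-3367 + 1\right) 5752 = \left(-3366\right) 5752 = -19361232$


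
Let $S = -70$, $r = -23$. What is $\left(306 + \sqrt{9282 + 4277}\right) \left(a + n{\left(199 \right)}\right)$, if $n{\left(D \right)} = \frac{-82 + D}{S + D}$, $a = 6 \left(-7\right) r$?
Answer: $\frac{12722562}{43} + \frac{41577 \sqrt{13559}}{43} \approx 4.0846 \cdot 10^{5}$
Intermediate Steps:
$a = 966$ ($a = 6 \left(-7\right) \left(-23\right) = \left(-42\right) \left(-23\right) = 966$)
$n{\left(D \right)} = \frac{-82 + D}{-70 + D}$
$\left(306 + \sqrt{9282 + 4277}\right) \left(a + n{\left(199 \right)}\right) = \left(306 + \sqrt{9282 + 4277}\right) \left(966 + \frac{-82 + 199}{-70 + 199}\right) = \left(306 + \sqrt{13559}\right) \left(966 + \frac{1}{129} \cdot 117\right) = \left(306 + \sqrt{13559}\right) \left(966 + \frac{39}{43}\right) = \left(306 + \sqrt{13559}\right) \frac{41577}{43} = \frac{12722562}{43} + \frac{41577 \sqrt{13559}}{43}$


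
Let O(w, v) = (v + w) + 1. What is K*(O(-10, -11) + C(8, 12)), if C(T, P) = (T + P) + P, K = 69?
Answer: 828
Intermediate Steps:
C(T, P) = T + 2*P (C(T, P) = (P + T) + P = T + 2*P)
O(w, v) = 1 + v + w
K*(O(-10, -11) + C(8, 12)) = 69*((1 - 11 - 10) + (8 + 2*12)) = 69*(-20 + (8 + 24)) = 69*(-20 + 32) = 69*12 = 828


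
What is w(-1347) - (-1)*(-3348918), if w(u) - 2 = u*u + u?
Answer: -1535854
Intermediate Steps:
w(u) = 2 + u + u**2 (w(u) = 2 + (u*u + u) = 2 + (u**2 + u) = 2 + (u + u**2) = 2 + u + u**2)
w(-1347) - (-1)*(-3348918) = (2 - 1347 + (-1347)**2) - (-1)*(-3348918) = (2 - 1347 + 1814409) - 1*3348918 = 1813064 - 3348918 = -1535854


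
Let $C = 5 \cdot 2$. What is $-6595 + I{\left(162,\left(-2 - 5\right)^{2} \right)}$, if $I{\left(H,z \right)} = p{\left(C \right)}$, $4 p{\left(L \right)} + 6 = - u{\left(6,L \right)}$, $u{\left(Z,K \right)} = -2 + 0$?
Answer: $-6596$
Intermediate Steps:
$C = 10$
$u{\left(Z,K \right)} = -2$
$p{\left(L \right)} = -1$ ($p{\left(L \right)} = - \frac{3}{2} + \frac{\left(-1\right) \left(-2\right)}{4} = - \frac{3}{2} + \frac{1}{4} \cdot 2 = - \frac{3}{2} + \frac{1}{2} = -1$)
$I{\left(H,z \right)} = -1$
$-6595 + I{\left(162,\left(-2 - 5\right)^{2} \right)} = -6595 - 1 = -6596$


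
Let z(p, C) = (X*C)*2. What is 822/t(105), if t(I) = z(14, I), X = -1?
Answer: -137/35 ≈ -3.9143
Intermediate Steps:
z(p, C) = -2*C (z(p, C) = -C*2 = -2*C)
t(I) = -2*I
822/t(105) = 822/((-2*105)) = 822/(-210) = 822*(-1/210) = -137/35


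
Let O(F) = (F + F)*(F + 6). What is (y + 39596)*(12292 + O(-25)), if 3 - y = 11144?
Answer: 376801110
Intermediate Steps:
y = -11141 (y = 3 - 1*11144 = 3 - 11144 = -11141)
O(F) = 2*F*(6 + F) (O(F) = (2*F)*(6 + F) = 2*F*(6 + F))
(y + 39596)*(12292 + O(-25)) = (-11141 + 39596)*(12292 + 2*(-25)*(6 - 25)) = 28455*(12292 + 2*(-25)*(-19)) = 28455*(12292 + 950) = 28455*13242 = 376801110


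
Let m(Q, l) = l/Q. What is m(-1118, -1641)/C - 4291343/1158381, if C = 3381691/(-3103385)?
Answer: -3160520867376517/625646631619854 ≈ -5.0516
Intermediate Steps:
C = -3381691/3103385 (C = 3381691*(-1/3103385) = -3381691/3103385 ≈ -1.0897)
m(-1118, -1641)/C - 4291343/1158381 = (-1641/(-1118))/(-3381691/3103385) - 4291343/1158381 = -1641*(-1/1118)*(-3103385/3381691) - 4291343*1/1158381 = (1641/1118)*(-3103385/3381691) - 613049/165483 = -5092654785/3780730538 - 613049/165483 = -3160520867376517/625646631619854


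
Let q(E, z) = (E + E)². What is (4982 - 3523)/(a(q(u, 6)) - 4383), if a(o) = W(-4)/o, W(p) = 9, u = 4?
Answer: -93376/280503 ≈ -0.33289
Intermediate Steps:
q(E, z) = 4*E² (q(E, z) = (2*E)² = 4*E²)
a(o) = 9/o
(4982 - 3523)/(a(q(u, 6)) - 4383) = (4982 - 3523)/(9/((4*4²)) - 4383) = 1459/(9/((4*16)) - 4383) = 1459/(9/64 - 4383) = 1459/(-280503/64) = 1459*(-64/280503) = -93376/280503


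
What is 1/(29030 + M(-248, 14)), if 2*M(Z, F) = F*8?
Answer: 1/29086 ≈ 3.4381e-5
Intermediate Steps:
M(Z, F) = 4*F (M(Z, F) = (F*8)/2 = (8*F)/2 = 4*F)
1/(29030 + M(-248, 14)) = 1/(29030 + 4*14) = 1/(29030 + 56) = 1/29086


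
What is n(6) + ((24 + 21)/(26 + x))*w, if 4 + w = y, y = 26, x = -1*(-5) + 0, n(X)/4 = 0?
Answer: 990/31 ≈ 31.935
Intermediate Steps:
n(X) = 0 (n(X) = 4*0 = 0)
x = 5 (x = 5 + 0 = 5)
w = 22 (w = -4 + 26 = 22)
n(6) + ((24 + 21)/(26 + x))*w = 0 + ((24 + 21)/(26 + 5))*22 = 0 + (45/31)*22 = 0 + 990/31 = 990/31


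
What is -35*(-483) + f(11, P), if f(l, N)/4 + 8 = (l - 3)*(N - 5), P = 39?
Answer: 17961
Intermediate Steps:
f(l, N) = -32 + 4*(-5 + N)*(-3 + l) (f(l, N) = -32 + 4*((l - 3)*(N - 5)) = -32 + 4*((-3 + l)*(-5 + N)) = -32 + 4*((-5 + N)*(-3 + l)) = -32 + 4*(-5 + N)*(-3 + l))
-35*(-483) + f(11, P) = -35*(-483) + (28 - 20*11 - 12*39 + 4*39*11) = 16905 + (28 - 220 - 468 + 1716) = 16905 + 1056 = 17961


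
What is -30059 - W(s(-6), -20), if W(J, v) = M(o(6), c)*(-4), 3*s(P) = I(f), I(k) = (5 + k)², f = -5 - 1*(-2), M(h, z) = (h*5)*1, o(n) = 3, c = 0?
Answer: -29999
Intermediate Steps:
M(h, z) = 5*h (M(h, z) = (5*h)*1 = 5*h)
f = -3 (f = -5 + 2 = -3)
s(P) = 4/3 (s(P) = (5 - 3)²/3 = (⅓)*2² = (⅓)*4 = 4/3)
W(J, v) = -60 (W(J, v) = (5*3)*(-4) = 15*(-4) = -60)
-30059 - W(s(-6), -20) = -30059 - 1*(-60) = -30059 + 60 = -29999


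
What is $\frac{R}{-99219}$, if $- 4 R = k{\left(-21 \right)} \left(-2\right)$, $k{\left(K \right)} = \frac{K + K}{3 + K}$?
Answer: $- \frac{7}{595314} \approx -1.1759 \cdot 10^{-5}$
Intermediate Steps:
$k{\left(K \right)} = \frac{2 K}{3 + K}$
$R = \frac{7}{6}$ ($R = - \frac{2 \left(-21\right) \frac{1}{3 - 21} \left(-2\right)}{4} = - \frac{2 \left(-21\right) \frac{1}{-18} \left(-2\right)}{4} = - \frac{2 \left(-21\right) \left(- \frac{1}{18}\right) \left(-2\right)}{4} = - \frac{\frac{7}{3} \left(-2\right)}{4} = \left(- \frac{1}{4}\right) \left(- \frac{14}{3}\right) = \frac{7}{6} \approx 1.1667$)
$\frac{R}{-99219} = \frac{7}{6 \left(-99219\right)} = \frac{7}{6} \left(- \frac{1}{99219}\right) = - \frac{7}{595314}$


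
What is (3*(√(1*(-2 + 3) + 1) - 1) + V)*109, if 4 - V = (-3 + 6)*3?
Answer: -872 + 327*√2 ≈ -409.55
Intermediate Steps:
V = -5 (V = 4 - (-3 + 6)*3 = 4 - 3*3 = 4 - 1*9 = 4 - 9 = -5)
(3*(√(1*(-2 + 3) + 1) - 1) + V)*109 = (3*(√(1*(-2 + 3) + 1) - 1) - 5)*109 = (3*(√(1*1 + 1) - 1) - 5)*109 = (3*(√(1 + 1) - 1) - 5)*109 = (3*(√2 - 1) - 5)*109 = (3*(-1 + √2) - 5)*109 = ((-3 + 3*√2) - 5)*109 = (-8 + 3*√2)*109 = -872 + 327*√2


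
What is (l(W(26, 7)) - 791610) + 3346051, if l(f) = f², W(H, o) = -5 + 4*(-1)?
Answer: 2554522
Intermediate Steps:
W(H, o) = -9 (W(H, o) = -5 - 4 = -9)
(l(W(26, 7)) - 791610) + 3346051 = ((-9)² - 791610) + 3346051 = (81 - 791610) + 3346051 = -791529 + 3346051 = 2554522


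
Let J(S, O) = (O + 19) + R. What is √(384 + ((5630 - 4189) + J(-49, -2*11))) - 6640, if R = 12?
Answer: -6640 + √1834 ≈ -6597.2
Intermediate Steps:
J(S, O) = 31 + O (J(S, O) = (O + 19) + 12 = (19 + O) + 12 = 31 + O)
√(384 + ((5630 - 4189) + J(-49, -2*11))) - 6640 = √(384 + ((5630 - 4189) + (31 - 2*11))) - 6640 = √(384 + (1441 + (31 - 22))) - 6640 = √(384 + (1441 + 9)) - 6640 = √(384 + 1450) - 6640 = √1834 - 6640 = -6640 + √1834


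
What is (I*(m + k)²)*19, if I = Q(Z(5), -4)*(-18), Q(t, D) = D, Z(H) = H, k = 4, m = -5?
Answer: 1368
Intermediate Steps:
I = 72 (I = -4*(-18) = 72)
(I*(m + k)²)*19 = (72*(-5 + 4)²)*19 = (72*(-1)²)*19 = (72*1)*19 = 72*19 = 1368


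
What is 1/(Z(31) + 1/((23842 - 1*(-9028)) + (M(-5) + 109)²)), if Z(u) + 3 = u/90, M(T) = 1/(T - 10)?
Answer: -226478385/601420871 ≈ -0.37657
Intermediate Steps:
M(T) = 1/(-10 + T)
Z(u) = -3 + u/90
1/(Z(31) + 1/((23842 - 1*(-9028)) + (M(-5) + 109)²)) = 1/((-3 + (1/90)*31) + 1/((23842 - 1*(-9028)) + (1/(-10 - 5) + 109)²)) = 1/((-3 + 31/90) + 1/((23842 + 9028) + (1/(-15) + 109)²)) = 1/(-239/90 + 1/(32870 + (-1/15 + 109)²)) = 1/(-239/90 + 1/(32870 + (1634/15)²)) = 1/(-239/90 + 1/(32870 + 2669956/225)) = 1/(-239/90 + 1/(10065706/225)) = 1/(-239/90 + 225/10065706) = 1/(-601420871/226478385) = -226478385/601420871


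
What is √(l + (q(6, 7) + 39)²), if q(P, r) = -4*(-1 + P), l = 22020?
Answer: √22381 ≈ 149.60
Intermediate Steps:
q(P, r) = 4 - 4*P
√(l + (q(6, 7) + 39)²) = √(22020 + ((4 - 4*6) + 39)²) = √(22020 + ((4 - 24) + 39)²) = √(22020 + (-20 + 39)²) = √(22020 + 19²) = √(22020 + 361) = √22381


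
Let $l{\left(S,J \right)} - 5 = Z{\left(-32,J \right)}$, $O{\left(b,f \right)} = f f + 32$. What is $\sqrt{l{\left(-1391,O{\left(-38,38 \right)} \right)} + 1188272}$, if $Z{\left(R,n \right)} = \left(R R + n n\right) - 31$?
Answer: $\sqrt{3367846} \approx 1835.2$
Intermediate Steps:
$Z{\left(R,n \right)} = -31 + R^{2} + n^{2}$ ($Z{\left(R,n \right)} = \left(R^{2} + n^{2}\right) - 31 = -31 + R^{2} + n^{2}$)
$O{\left(b,f \right)} = 32 + f^{2}$ ($O{\left(b,f \right)} = f^{2} + 32 = 32 + f^{2}$)
$l{\left(S,J \right)} = 998 + J^{2}$ ($l{\left(S,J \right)} = 5 + \left(-31 + \left(-32\right)^{2} + J^{2}\right) = 5 + \left(-31 + 1024 + J^{2}\right) = 5 + \left(993 + J^{2}\right) = 998 + J^{2}$)
$\sqrt{l{\left(-1391,O{\left(-38,38 \right)} \right)} + 1188272} = \sqrt{\left(998 + \left(32 + 38^{2}\right)^{2}\right) + 1188272} = \sqrt{\left(998 + \left(32 + 1444\right)^{2}\right) + 1188272} = \sqrt{\left(998 + 1476^{2}\right) + 1188272} = \sqrt{\left(998 + 2178576\right) + 1188272} = \sqrt{2179574 + 1188272} = \sqrt{3367846}$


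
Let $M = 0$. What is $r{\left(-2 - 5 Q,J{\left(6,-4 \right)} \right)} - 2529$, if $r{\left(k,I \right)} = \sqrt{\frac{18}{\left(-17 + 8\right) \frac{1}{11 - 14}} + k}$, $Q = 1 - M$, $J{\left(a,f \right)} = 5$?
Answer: $-2529 + i \approx -2529.0 + 1.0 i$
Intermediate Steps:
$Q = 1$ ($Q = 1 - 0 = 1 + 0 = 1$)
$r{\left(k,I \right)} = \sqrt{6 + k}$ ($r{\left(k,I \right)} = \sqrt{\frac{18}{\left(-9\right) \frac{1}{-3}} + k} = \sqrt{\frac{18}{\left(-9\right) \left(- \frac{1}{3}\right)} + k} = \sqrt{\frac{18}{3} + k} = \sqrt{18 \cdot \frac{1}{3} + k} = \sqrt{6 + k}$)
$r{\left(-2 - 5 Q,J{\left(6,-4 \right)} \right)} - 2529 = \sqrt{6 - 7} - 2529 = \sqrt{-1} - 2529 = i - 2529 = -2529 + i$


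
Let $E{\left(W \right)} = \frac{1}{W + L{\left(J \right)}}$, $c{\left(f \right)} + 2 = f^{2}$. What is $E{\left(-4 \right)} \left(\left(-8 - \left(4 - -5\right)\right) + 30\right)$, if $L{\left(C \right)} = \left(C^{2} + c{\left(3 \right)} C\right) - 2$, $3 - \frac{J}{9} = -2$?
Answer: $\frac{13}{2334} \approx 0.0055698$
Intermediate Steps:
$J = 45$ ($J = 27 - -18 = 27 + 18 = 45$)
$c{\left(f \right)} = -2 + f^{2}$
$L{\left(C \right)} = -2 + C^{2} + 7 C$ ($L{\left(C \right)} = \left(C^{2} + \left(-2 + 3^{2}\right) C\right) - 2 = \left(C^{2} + \left(-2 + 9\right) C\right) - 2 = \left(C^{2} + 7 C\right) - 2 = -2 + C^{2} + 7 C$)
$E{\left(W \right)} = \frac{1}{2338 + W}$ ($E{\left(W \right)} = \frac{1}{W + \left(-2 + 45^{2} + 7 \cdot 45\right)} = \frac{1}{W + \left(-2 + 2025 + 315\right)} = \frac{1}{W + 2338} = \frac{1}{2338 + W}$)
$E{\left(-4 \right)} \left(\left(-8 - \left(4 - -5\right)\right) + 30\right) = \frac{\left(-8 - \left(4 - -5\right)\right) + 30}{2338 - 4} = \frac{\left(-8 - \left(4 + 5\right)\right) + 30}{2334} = \frac{\left(-8 - 9\right) + 30}{2334} = \frac{-17 + 30}{2334} = \frac{1}{2334} \cdot 13 = \frac{13}{2334}$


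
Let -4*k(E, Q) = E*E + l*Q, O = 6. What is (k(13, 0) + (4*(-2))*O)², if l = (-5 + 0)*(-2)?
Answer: 130321/16 ≈ 8145.1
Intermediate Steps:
l = 10 (l = -5*(-2) = 10)
k(E, Q) = -5*Q/2 - E²/4 (k(E, Q) = -(E*E + 10*Q)/4 = -(E² + 10*Q)/4 = -5*Q/2 - E²/4)
(k(13, 0) + (4*(-2))*O)² = ((-5/2*0 - ¼*13²) + (4*(-2))*6)² = ((0 - ¼*169) - 8*6)² = ((0 - 169/4) - 48)² = (-169/4 - 48)² = (-361/4)² = 130321/16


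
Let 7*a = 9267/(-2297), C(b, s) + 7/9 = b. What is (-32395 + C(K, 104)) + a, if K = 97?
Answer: -4674071834/144711 ≈ -32299.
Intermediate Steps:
C(b, s) = -7/9 + b
a = -9267/16079 (a = (9267/(-2297))/7 = (9267*(-1/2297))/7 = (⅐)*(-9267/2297) = -9267/16079 ≈ -0.57634)
(-32395 + C(K, 104)) + a = (-32395 + (-7/9 + 97)) - 9267/16079 = (-32395 + 866/9) - 9267/16079 = -290689/9 - 9267/16079 = -4674071834/144711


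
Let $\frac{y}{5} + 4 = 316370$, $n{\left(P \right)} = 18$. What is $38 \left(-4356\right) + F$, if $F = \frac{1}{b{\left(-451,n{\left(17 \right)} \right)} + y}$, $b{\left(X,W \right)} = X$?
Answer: $- \frac{261762503111}{1581379} \approx -1.6553 \cdot 10^{5}$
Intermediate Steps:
$y = 1581830$ ($y = -20 + 5 \cdot 316370 = -20 + 1581850 = 1581830$)
$F = \frac{1}{1581379}$ ($F = \frac{1}{-451 + 1581830} = \frac{1}{1581379} \approx 6.3236 \cdot 10^{-7}$)
$38 \left(-4356\right) + F = 38 \left(-4356\right) + \frac{1}{1581379} = -165528 + \frac{1}{1581379} = - \frac{261762503111}{1581379}$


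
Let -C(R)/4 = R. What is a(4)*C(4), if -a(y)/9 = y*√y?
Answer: 1152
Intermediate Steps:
C(R) = -4*R
a(y) = -9*y^(3/2) (a(y) = -9*y*√y = -9*y^(3/2))
a(4)*C(4) = (-9*4^(3/2))*(-4*4) = -9*8*(-16) = -72*(-16) = 1152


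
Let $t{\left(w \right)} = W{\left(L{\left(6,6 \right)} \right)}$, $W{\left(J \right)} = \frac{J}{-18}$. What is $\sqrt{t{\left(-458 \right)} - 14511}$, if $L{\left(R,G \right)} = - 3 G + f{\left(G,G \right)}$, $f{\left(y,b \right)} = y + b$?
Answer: $\frac{2 i \sqrt{32649}}{3} \approx 120.46 i$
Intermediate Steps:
$f{\left(y,b \right)} = b + y$
$L{\left(R,G \right)} = - G$ ($L{\left(R,G \right)} = - 3 G + \left(G + G\right) = - 3 G + 2 G = - G$)
$W{\left(J \right)} = - \frac{J}{18}$ ($W{\left(J \right)} = J \left(- \frac{1}{18}\right) = - \frac{J}{18}$)
$t{\left(w \right)} = \frac{1}{3}$ ($t{\left(w \right)} = - \frac{\left(-1\right) 6}{18} = \left(- \frac{1}{18}\right) \left(-6\right) = \frac{1}{3}$)
$\sqrt{t{\left(-458 \right)} - 14511} = \sqrt{\frac{1}{3} - 14511} = \sqrt{- \frac{43532}{3}} = \frac{2 i \sqrt{32649}}{3}$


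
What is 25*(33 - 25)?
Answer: 200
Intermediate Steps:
25*(33 - 25) = 25*8 = 200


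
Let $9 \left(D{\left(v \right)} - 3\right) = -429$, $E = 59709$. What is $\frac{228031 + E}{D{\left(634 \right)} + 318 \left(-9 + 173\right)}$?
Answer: $\frac{431610}{78161} \approx 5.5221$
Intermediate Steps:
$D{\left(v \right)} = - \frac{134}{3}$ ($D{\left(v \right)} = 3 + \frac{1}{9} \left(-429\right) = 3 - \frac{143}{3} = - \frac{134}{3}$)
$\frac{228031 + E}{D{\left(634 \right)} + 318 \left(-9 + 173\right)} = \frac{228031 + 59709}{- \frac{134}{3} + 318 \left(-9 + 173\right)} = \frac{287740}{- \frac{134}{3} + 318 \cdot 164} = \frac{287740}{- \frac{134}{3} + 52152} = \frac{287740}{\frac{156322}{3}} = 287740 \cdot \frac{3}{156322} = \frac{431610}{78161}$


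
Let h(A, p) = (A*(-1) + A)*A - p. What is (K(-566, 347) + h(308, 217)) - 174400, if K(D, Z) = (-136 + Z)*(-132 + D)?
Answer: -321895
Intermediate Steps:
h(A, p) = -p (h(A, p) = (-A + A)*A - p = 0*A - p = 0 - p = -p)
(K(-566, 347) + h(308, 217)) - 174400 = ((17952 - 136*(-566) - 132*347 - 566*347) - 1*217) - 174400 = ((17952 + 76976 - 45804 - 196402) - 217) - 174400 = (-147278 - 217) - 174400 = -147495 - 174400 = -321895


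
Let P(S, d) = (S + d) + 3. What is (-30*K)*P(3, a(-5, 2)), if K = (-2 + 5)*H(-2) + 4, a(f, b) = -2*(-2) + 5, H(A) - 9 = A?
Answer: -11250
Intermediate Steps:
H(A) = 9 + A
a(f, b) = 9 (a(f, b) = 4 + 5 = 9)
P(S, d) = 3 + S + d
K = 25 (K = (-2 + 5)*(9 - 2) + 4 = 3*7 + 4 = 21 + 4 = 25)
(-30*K)*P(3, a(-5, 2)) = (-30*25)*(3 + 3 + 9) = -750*15 = -11250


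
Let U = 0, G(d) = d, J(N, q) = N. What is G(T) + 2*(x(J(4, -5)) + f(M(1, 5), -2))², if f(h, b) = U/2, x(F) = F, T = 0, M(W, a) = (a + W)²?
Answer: 32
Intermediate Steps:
M(W, a) = (W + a)²
f(h, b) = 0 (f(h, b) = 0/2 = 0*(½) = 0)
G(T) + 2*(x(J(4, -5)) + f(M(1, 5), -2))² = 0 + 2*(4 + 0)² = 0 + 2*4² = 0 + 2*16 = 0 + 32 = 32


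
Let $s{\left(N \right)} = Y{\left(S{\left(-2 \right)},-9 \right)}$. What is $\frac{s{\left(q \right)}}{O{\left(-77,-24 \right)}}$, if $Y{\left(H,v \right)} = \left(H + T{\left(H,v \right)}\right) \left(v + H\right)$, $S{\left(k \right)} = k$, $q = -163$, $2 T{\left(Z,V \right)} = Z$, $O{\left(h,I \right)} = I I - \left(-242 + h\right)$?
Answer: $\frac{33}{895} \approx 0.036871$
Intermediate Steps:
$O{\left(h,I \right)} = 242 + I^{2} - h$ ($O{\left(h,I \right)} = I^{2} - \left(-242 + h\right) = 242 + I^{2} - h$)
$T{\left(Z,V \right)} = \frac{Z}{2}$
$Y{\left(H,v \right)} = \frac{3 H \left(H + v\right)}{2}$ ($Y{\left(H,v \right)} = \left(H + \frac{H}{2}\right) \left(v + H\right) = \frac{3 H}{2} \left(H + v\right) = \frac{3 H \left(H + v\right)}{2}$)
$s{\left(N \right)} = 33$ ($s{\left(N \right)} = \frac{3}{2} \left(-2\right) \left(-2 - 9\right) = \frac{3}{2} \left(-2\right) \left(-11\right) = 33$)
$\frac{s{\left(q \right)}}{O{\left(-77,-24 \right)}} = \frac{33}{242 + \left(-24\right)^{2} - -77} = \frac{33}{242 + 576 + 77} = \frac{33}{895}$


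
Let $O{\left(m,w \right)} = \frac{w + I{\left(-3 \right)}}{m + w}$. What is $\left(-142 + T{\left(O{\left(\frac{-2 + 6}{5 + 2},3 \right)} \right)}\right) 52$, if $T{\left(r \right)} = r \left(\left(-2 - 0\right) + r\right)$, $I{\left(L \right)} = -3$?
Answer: $-7384$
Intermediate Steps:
$O{\left(m,w \right)} = \frac{-3 + w}{m + w}$ ($O{\left(m,w \right)} = \frac{w - 3}{m + w} = \frac{-3 + w}{m + w}$)
$T{\left(r \right)} = r \left(-2 + r\right)$ ($T{\left(r \right)} = r \left(\left(-2 + 0\right) + r\right) = r \left(-2 + r\right)$)
$\left(-142 + T{\left(O{\left(\frac{-2 + 6}{5 + 2},3 \right)} \right)}\right) 52 = \left(-142 + \frac{-3 + 3}{\frac{-2 + 6}{5 + 2} + 3} \left(-2 + \frac{-3 + 3}{\frac{-2 + 6}{5 + 2} + 3}\right)\right) 52 = \left(-142 + \frac{1}{\frac{4}{7} + 3} \cdot 0 \left(-2 + \frac{1}{\frac{4}{7} + 3} \cdot 0\right)\right) 52 = \left(-142 + \frac{1}{\frac{25}{7}} \cdot 0 \left(-2 + \frac{1}{\frac{25}{7}} \cdot 0\right)\right) 52 = \left(-142 + \frac{7}{25} \cdot 0 \left(-2 + \frac{7}{25} \cdot 0\right)\right) 52 = \left(-142 + 0 \left(-2 + 0\right)\right) 52 = \left(-142 + 0 \left(-2\right)\right) 52 = \left(-142 + 0\right) 52 = \left(-142\right) 52 = -7384$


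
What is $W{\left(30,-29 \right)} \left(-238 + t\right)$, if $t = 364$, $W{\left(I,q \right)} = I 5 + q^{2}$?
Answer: $124866$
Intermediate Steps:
$W{\left(I,q \right)} = q^{2} + 5 I$ ($W{\left(I,q \right)} = 5 I + q^{2} = q^{2} + 5 I$)
$W{\left(30,-29 \right)} \left(-238 + t\right) = \left(\left(-29\right)^{2} + 5 \cdot 30\right) \left(-238 + 364\right) = \left(841 + 150\right) 126 = 991 \cdot 126 = 124866$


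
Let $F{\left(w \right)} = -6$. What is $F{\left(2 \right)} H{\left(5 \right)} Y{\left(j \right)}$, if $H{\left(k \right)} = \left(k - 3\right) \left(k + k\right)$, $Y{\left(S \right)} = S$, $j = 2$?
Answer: $-240$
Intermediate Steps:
$H{\left(k \right)} = 2 k \left(-3 + k\right)$ ($H{\left(k \right)} = \left(-3 + k\right) 2 k = 2 k \left(-3 + k\right)$)
$F{\left(2 \right)} H{\left(5 \right)} Y{\left(j \right)} = - 6 \cdot 2 \cdot 5 \left(-3 + 5\right) 2 = - 6 \cdot 2 \cdot 5 \cdot 2 \cdot 2 = \left(-6\right) 20 \cdot 2 = \left(-120\right) 2 = -240$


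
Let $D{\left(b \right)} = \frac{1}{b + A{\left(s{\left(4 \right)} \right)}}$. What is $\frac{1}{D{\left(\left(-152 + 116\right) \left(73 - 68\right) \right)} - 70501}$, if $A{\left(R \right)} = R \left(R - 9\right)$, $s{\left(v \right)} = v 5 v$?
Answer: $- \frac{5500}{387755499} \approx -1.4184 \cdot 10^{-5}$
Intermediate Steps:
$s{\left(v \right)} = 5 v^{2}$ ($s{\left(v \right)} = 5 v v = 5 v^{2}$)
$A{\left(R \right)} = R \left(-9 + R\right)$
$D{\left(b \right)} = \frac{1}{5680 + b}$ ($D{\left(b \right)} = \frac{1}{b + 5 \cdot 4^{2} \left(-9 + 5 \cdot 4^{2}\right)} = \frac{1}{b + 5 \cdot 16 \left(-9 + 5 \cdot 16\right)} = \frac{1}{b + 80 \left(-9 + 80\right)} = \frac{1}{b + 80 \cdot 71} = \frac{1}{b + 5680} = \frac{1}{5680 + b}$)
$\frac{1}{D{\left(\left(-152 + 116\right) \left(73 - 68\right) \right)} - 70501} = \frac{1}{\frac{1}{5680 + \left(-152 + 116\right) \left(73 - 68\right)} - 70501} = \frac{1}{\frac{1}{5680 - 180} - 70501} = \frac{1}{\frac{1}{5500} - 70501} = \frac{1}{- \frac{387755499}{5500}} = - \frac{5500}{387755499}$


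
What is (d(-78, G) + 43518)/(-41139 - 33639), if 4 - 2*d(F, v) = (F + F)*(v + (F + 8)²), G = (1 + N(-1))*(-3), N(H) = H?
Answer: -212860/37389 ≈ -5.6931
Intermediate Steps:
G = 0 (G = (1 - 1)*(-3) = 0*(-3) = 0)
d(F, v) = 2 - F*(v + (8 + F)²) (d(F, v) = 2 - (F + F)*(v + (F + 8)²)/2 = 2 - 2*F*(v + (8 + F)²)/2 = 2 - F*(v + (8 + F)²))
(d(-78, G) + 43518)/(-41139 - 33639) = ((2 - 1*(-78)*0 - 1*(-78)*(8 - 78)²) + 43518)/(-41139 - 33639) = ((2 + 0 - 1*(-78)*(-70)²) + 43518)/(-74778) = ((2 + 0 - 1*(-78)*4900) + 43518)*(-1/74778) = ((2 + 0 + 382200) + 43518)*(-1/74778) = (382202 + 43518)*(-1/74778) = 425720*(-1/74778) = -212860/37389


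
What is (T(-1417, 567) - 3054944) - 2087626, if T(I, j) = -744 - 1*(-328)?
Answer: -5142986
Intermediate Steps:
T(I, j) = -416 (T(I, j) = -744 + 328 = -416)
(T(-1417, 567) - 3054944) - 2087626 = (-416 - 3054944) - 2087626 = -3055360 - 2087626 = -5142986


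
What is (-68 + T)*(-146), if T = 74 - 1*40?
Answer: 4964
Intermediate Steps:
T = 34 (T = 74 - 40 = 34)
(-68 + T)*(-146) = (-68 + 34)*(-146) = -34*(-146) = 4964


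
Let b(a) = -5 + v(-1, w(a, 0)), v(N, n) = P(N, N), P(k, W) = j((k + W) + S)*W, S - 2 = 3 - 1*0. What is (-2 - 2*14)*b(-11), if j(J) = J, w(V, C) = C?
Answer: 240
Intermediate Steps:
S = 5 (S = 2 + (3 - 1*0) = 2 + (3 + 0) = 2 + 3 = 5)
P(k, W) = W*(5 + W + k) (P(k, W) = ((k + W) + 5)*W = ((W + k) + 5)*W = (5 + W + k)*W = W*(5 + W + k))
v(N, n) = N*(5 + 2*N) (v(N, n) = N*(5 + N + N) = N*(5 + 2*N))
b(a) = -8 (b(a) = -5 - (5 + 2*(-1)) = -5 - (5 - 2) = -5 - 1*3 = -5 - 3 = -8)
(-2 - 2*14)*b(-11) = (-2 - 2*14)*(-8) = (-2 - 28)*(-8) = -30*(-8) = 240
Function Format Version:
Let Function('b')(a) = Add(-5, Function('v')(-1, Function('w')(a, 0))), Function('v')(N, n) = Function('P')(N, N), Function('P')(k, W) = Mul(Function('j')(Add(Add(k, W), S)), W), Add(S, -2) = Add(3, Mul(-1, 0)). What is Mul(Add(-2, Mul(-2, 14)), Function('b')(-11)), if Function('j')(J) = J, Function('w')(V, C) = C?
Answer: 240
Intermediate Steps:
S = 5 (S = Add(2, Add(3, Mul(-1, 0))) = Add(2, Add(3, 0)) = Add(2, 3) = 5)
Function('P')(k, W) = Mul(W, Add(5, W, k)) (Function('P')(k, W) = Mul(Add(Add(k, W), 5), W) = Mul(Add(Add(W, k), 5), W) = Mul(Add(5, W, k), W) = Mul(W, Add(5, W, k)))
Function('v')(N, n) = Mul(N, Add(5, Mul(2, N))) (Function('v')(N, n) = Mul(N, Add(5, N, N)) = Mul(N, Add(5, Mul(2, N))))
Function('b')(a) = -8 (Function('b')(a) = Add(-5, Mul(-1, Add(5, Mul(2, -1)))) = Add(-5, Mul(-1, Add(5, -2))) = Add(-5, Mul(-1, 3)) = Add(-5, -3) = -8)
Mul(Add(-2, Mul(-2, 14)), Function('b')(-11)) = Mul(Add(-2, Mul(-2, 14)), -8) = Mul(Add(-2, -28), -8) = Mul(-30, -8) = 240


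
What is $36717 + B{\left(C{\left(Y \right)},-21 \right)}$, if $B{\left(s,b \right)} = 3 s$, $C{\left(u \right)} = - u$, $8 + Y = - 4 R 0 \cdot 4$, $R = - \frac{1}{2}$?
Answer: $36741$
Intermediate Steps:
$R = - \frac{1}{2}$ ($R = \left(-1\right) \frac{1}{2} = - \frac{1}{2} \approx -0.5$)
$Y = -8$ ($Y = -8 + \left(-4\right) \left(- \frac{1}{2}\right) 0 \cdot 4 = -8 + 2 \cdot 0 = -8 + 0 = -8$)
$36717 + B{\left(C{\left(Y \right)},-21 \right)} = 36717 + 3 \left(\left(-1\right) \left(-8\right)\right) = 36717 + 3 \cdot 8 = 36717 + 24 = 36741$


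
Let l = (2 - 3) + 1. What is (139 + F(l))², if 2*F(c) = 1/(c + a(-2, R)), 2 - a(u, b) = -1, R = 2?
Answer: 697225/36 ≈ 19367.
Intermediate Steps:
a(u, b) = 3 (a(u, b) = 2 - 1*(-1) = 2 + 1 = 3)
l = 0 (l = -1 + 1 = 0)
F(c) = 1/(2*(3 + c)) (F(c) = 1/(2*(c + 3)) = 1/(2*(3 + c)))
(139 + F(l))² = (139 + 1/(2*(3 + 0)))² = (139 + (½)/3)² = (139 + (½)*(⅓))² = (139 + ⅙)² = (835/6)² = 697225/36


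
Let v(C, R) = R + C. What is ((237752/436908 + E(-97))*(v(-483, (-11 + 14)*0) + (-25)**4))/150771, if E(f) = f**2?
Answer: 400978693821902/16468264017 ≈ 24349.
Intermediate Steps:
v(C, R) = C + R
((237752/436908 + E(-97))*(v(-483, (-11 + 14)*0) + (-25)**4))/150771 = ((237752/436908 + (-97)**2)*((-483 + (-11 + 14)*0) + (-25)**4))/150771 = ((237752*(1/436908) + 9409)*((-483 + 3*0) + 390625))*(1/150771) = ((59438/109227 + 9409)*((-483 + 0) + 390625))*(1/150771) = (1027776281*(-483 + 390625)/109227)*(1/150771) = ((1027776281/109227)*390142)*(1/150771) = (400978693821902/109227)*(1/150771) = 400978693821902/16468264017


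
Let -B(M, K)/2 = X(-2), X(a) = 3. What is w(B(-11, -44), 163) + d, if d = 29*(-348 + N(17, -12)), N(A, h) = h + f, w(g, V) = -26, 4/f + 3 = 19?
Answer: -41835/4 ≈ -10459.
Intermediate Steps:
B(M, K) = -6 (B(M, K) = -2*3 = -6)
f = ¼ (f = 4/(-3 + 19) = 4/16 = 4*(1/16) = ¼ ≈ 0.25000)
N(A, h) = ¼ + h (N(A, h) = h + ¼ = ¼ + h)
d = -41731/4 (d = 29*(-348 + (¼ - 12)) = 29*(-348 - 47/4) = 29*(-1439/4) = -41731/4 ≈ -10433.)
w(B(-11, -44), 163) + d = -26 - 41731/4 = -41835/4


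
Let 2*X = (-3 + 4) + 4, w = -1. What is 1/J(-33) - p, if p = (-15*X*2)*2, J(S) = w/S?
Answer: 183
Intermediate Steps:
J(S) = -1/S
X = 5/2 (X = ((-3 + 4) + 4)/2 = (1 + 4)/2 = (1/2)*5 = 5/2 ≈ 2.5000)
p = -150 (p = (-15*5/2*2)*2 = -75/2*2*2 = -75*2 = -150)
1/J(-33) - p = 1/(-1/(-33)) - 1*(-150) = 1/(-1*(-1/33)) + 150 = 1/(1/33) + 150 = 33 + 150 = 183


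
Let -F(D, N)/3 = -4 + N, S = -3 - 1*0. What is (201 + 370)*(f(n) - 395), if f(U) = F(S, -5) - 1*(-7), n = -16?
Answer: -206131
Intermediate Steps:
S = -3 (S = -3 + 0 = -3)
F(D, N) = 12 - 3*N (F(D, N) = -3*(-4 + N) = 12 - 3*N)
f(U) = 34 (f(U) = (12 - 3*(-5)) - 1*(-7) = (12 + 15) + 7 = 27 + 7 = 34)
(201 + 370)*(f(n) - 395) = (201 + 370)*(34 - 395) = 571*(-361) = -206131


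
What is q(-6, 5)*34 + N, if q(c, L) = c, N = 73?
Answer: -131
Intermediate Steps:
q(-6, 5)*34 + N = -6*34 + 73 = -204 + 73 = -131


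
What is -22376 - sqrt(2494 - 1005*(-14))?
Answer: -22376 - 2*sqrt(4141) ≈ -22505.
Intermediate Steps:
-22376 - sqrt(2494 - 1005*(-14)) = -22376 - sqrt(2494 + 14070) = -22376 - sqrt(16564) = -22376 - 2*sqrt(4141)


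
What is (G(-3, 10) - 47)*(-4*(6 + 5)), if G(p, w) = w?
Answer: 1628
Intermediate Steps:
(G(-3, 10) - 47)*(-4*(6 + 5)) = (10 - 47)*(-4*(6 + 5)) = -(-148)*11 = -37*(-44) = 1628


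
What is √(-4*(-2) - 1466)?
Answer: 27*I*√2 ≈ 38.184*I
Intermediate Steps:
√(-4*(-2) - 1466) = √(8 - 1466) = √(-1458) = 27*I*√2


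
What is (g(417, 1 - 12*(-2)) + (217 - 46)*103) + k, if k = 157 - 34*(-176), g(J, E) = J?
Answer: 24171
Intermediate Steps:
k = 6141 (k = 157 + 5984 = 6141)
(g(417, 1 - 12*(-2)) + (217 - 46)*103) + k = (417 + (217 - 46)*103) + 6141 = (417 + 171*103) + 6141 = (417 + 17613) + 6141 = 18030 + 6141 = 24171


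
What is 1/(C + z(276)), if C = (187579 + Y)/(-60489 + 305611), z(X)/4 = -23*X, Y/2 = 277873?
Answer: -245122/6223394499 ≈ -3.9387e-5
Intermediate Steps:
Y = 555746 (Y = 2*277873 = 555746)
z(X) = -92*X (z(X) = 4*(-23*X) = -92*X)
C = 743325/245122 (C = (187579 + 555746)/(-60489 + 305611) = 743325/245122 ≈ 3.0325)
1/(C + z(276)) = 1/(743325/245122 - 92*276) = 1/(743325/245122 - 25392) = 1/(-6223394499/245122) = -245122/6223394499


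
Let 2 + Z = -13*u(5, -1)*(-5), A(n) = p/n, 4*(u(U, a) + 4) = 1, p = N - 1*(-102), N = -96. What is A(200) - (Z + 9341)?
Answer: -454761/50 ≈ -9095.2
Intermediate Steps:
p = 6 (p = -96 - 1*(-102) = -96 + 102 = 6)
u(U, a) = -15/4 (u(U, a) = -4 + (¼)*1 = -4 + ¼ = -15/4)
A(n) = 6/n
Z = -983/4 (Z = -2 - 13*(-15/4)*(-5) = -2 + (195/4)*(-5) = -2 - 975/4 = -983/4 ≈ -245.75)
A(200) - (Z + 9341) = 6/200 - (-983/4 + 9341) = 6*(1/200) - 1*36381/4 = 3/100 - 36381/4 = -454761/50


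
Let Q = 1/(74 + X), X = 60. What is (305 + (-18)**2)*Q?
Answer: 629/134 ≈ 4.6940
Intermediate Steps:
Q = 1/134 (Q = 1/(74 + 60) = 1/134 ≈ 0.0074627)
(305 + (-18)**2)*Q = (305 + (-18)**2)*(1/134) = (305 + 324)*(1/134) = 629*(1/134) = 629/134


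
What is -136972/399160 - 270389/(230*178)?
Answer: -2838402673/408540260 ≈ -6.9477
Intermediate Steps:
-136972/399160 - 270389/(230*178) = -136972*1/399160 - 270389/40940 = -34243/99790 - 270389*1/40940 = -34243/99790 - 270389/40940 = -2838402673/408540260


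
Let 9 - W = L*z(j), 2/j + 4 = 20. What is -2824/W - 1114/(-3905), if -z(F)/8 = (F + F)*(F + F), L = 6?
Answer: -2753588/11715 ≈ -235.05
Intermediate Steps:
j = ⅛ (j = 2/(-4 + 20) = 2/16 = 2*(1/16) = ⅛ ≈ 0.12500)
z(F) = -32*F² (z(F) = -8*(F + F)*(F + F) = -8*2*F*2*F = -32*F²)
W = 12 (W = 9 - 6*(-32*(⅛)²) = 9 - 6*(-32*1/64) = 9 - 6*(-1)/2 = 9 - 1*(-3) = 9 + 3 = 12)
-2824/W - 1114/(-3905) = -2824/12 - 1114/(-3905) = -2824*1/12 - 1114*(-1/3905) = -706/3 + 1114/3905 = -2753588/11715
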